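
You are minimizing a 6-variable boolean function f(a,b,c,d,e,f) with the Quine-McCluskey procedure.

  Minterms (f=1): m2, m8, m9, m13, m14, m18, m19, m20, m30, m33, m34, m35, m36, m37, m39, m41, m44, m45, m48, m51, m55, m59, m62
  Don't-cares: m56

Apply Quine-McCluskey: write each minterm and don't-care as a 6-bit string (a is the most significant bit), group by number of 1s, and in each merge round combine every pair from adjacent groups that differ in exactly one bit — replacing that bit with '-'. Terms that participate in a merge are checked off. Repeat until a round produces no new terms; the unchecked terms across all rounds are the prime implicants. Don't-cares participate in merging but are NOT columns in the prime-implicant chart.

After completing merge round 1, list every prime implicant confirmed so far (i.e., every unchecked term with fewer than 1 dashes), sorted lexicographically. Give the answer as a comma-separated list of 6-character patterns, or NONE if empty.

010100

size-2^0 implicants → 000010(✓)  001000(✓)  001001(✓)  001101(✓)  001110(✓)  010010(✓)  010011(✓)  010100  011110(✓)  100001(✓)  100010(✓)  100011(✓)  100100(✓)  100101(✓)  100111(✓)  101001(✓)  101100(✓)  101101(✓)  110000(✓)  110011(✓)  110111(✓)  111000(✓)  111011(✓)  111110(✓)
size-2^1 implicants → -00010  -01001(✓)  -01101(✓)  -10011  -11110  0-0010  0-1110  001-01(✓)  00100-  01001-  1-0011(✓)  1-0111(✓)  10-001(✓)  10-100(✓)  10-101(✓)  100-01(✓)  100-11(✓)  1000-1(✓)  10001-  1001-1(✓)  10010-(✓)  101-01(✓)  10110-(✓)  11-000  11-011  110-11(✓)
size-2^2 implicants → -01-01  1-0-11  10--01  10-10-  100--1
Unchecked terms (primes): -00010, -01-01, -10011, -11110, 0-0010, 0-1110, 00100-, 01001-, 010100, 1-0-11, 10--01, 10-10-, 100--1, 10001-, 11-000, 11-011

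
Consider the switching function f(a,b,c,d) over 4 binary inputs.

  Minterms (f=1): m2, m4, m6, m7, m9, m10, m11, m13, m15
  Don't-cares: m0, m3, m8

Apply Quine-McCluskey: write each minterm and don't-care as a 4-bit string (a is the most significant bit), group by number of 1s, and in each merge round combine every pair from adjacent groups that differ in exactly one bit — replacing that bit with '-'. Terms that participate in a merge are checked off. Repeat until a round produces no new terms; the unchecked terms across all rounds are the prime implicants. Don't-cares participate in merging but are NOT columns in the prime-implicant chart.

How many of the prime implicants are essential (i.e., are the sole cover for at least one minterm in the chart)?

2

Round 0: 0000✓ 0010✓ 0011✓ 0100✓ 0110✓ 0111✓ 1000✓ 1001✓ 1010✓ 1011✓ 1101✓ 1111✓
Round 1: -000✓ -010✓ -011✓ -111✓ 0-00✓ 0-10✓ 0-11✓ 00-0✓ 001-✓ 01-0✓ 011-✓ 1-01✓ 1-11✓ 10-0✓ 10-1✓ 100-✓ 101-✓ 11-1✓
Round 2: --11 -0-0 -01- 0--0 0-1- 1--1 10--
PIs = {--11, -0-0, -01-, 0--0, 0-1-, 1--1, 10--}
Coverage chart:
  m2: -0-0,-01-,0--0,0-1-
  m4: 0--0 ←essential
  m6: 0--0,0-1-
  m7: --11,0-1-
  m9: 1--1,10--
  m10: -0-0,-01-,10--
  m11: --11,-01-,1--1,10--
  m13: 1--1 ←essential
  m15: --11,1--1
Essential: 0--0, 1--1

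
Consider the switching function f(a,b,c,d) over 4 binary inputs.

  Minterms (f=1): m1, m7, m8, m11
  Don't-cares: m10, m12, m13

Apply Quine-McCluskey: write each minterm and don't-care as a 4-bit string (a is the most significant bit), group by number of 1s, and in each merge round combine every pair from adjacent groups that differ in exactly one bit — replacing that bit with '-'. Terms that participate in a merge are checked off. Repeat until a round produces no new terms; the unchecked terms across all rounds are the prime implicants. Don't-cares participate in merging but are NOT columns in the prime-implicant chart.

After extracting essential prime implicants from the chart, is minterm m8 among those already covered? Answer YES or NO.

NO

size-2^0 implicants → 0001  0111  1000(✓)  1010(✓)  1011(✓)  1100(✓)  1101(✓)
size-2^1 implicants → 1-00  10-0  101-  110-
Unchecked terms (primes): 0001, 0111, 1-00, 10-0, 101-, 110-
Minterm coverage:
  m1 ⊆ 0001 [E]
  m7 ⊆ 0111 [E]
  m8 ⊆ 1-00,10-0
  m11 ⊆ 101- [E]
E = {0001, 0111, 101-}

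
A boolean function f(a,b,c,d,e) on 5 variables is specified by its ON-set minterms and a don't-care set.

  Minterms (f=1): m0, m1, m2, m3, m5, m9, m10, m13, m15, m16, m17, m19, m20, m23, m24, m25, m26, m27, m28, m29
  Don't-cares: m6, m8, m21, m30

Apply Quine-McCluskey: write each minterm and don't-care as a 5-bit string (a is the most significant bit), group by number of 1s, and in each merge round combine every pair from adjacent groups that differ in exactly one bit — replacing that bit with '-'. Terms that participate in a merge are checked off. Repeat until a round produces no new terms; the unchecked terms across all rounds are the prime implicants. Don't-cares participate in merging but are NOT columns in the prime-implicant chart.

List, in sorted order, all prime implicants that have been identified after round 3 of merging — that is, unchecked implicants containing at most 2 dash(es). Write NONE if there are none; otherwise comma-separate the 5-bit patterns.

size-2^0 implicants → 00000(✓)  00001(✓)  00010(✓)  00011(✓)  00101(✓)  00110(✓)  01000(✓)  01001(✓)  01010(✓)  01101(✓)  01111(✓)  10000(✓)  10001(✓)  10011(✓)  10100(✓)  10101(✓)  10111(✓)  11000(✓)  11001(✓)  11010(✓)  11011(✓)  11100(✓)  11101(✓)  11110(✓)
size-2^1 implicants → -0000(✓)  -0001(✓)  -0011(✓)  -0101(✓)  -1000(✓)  -1001(✓)  -1010(✓)  -1101(✓)  0-000(✓)  0-001(✓)  0-010(✓)  0-101(✓)  00-01(✓)  00-10  000-0(✓)  000-1(✓)  0000-(✓)  0001-(✓)  01-01(✓)  010-0(✓)  0100-(✓)  011-1  1-000(✓)  1-001(✓)  1-011(✓)  1-100(✓)  1-101(✓)  10-00(✓)  10-01(✓)  10-11(✓)  100-1(✓)  1000-(✓)  101-1(✓)  1010-(✓)  11-00(✓)  11-01(✓)  11-10(✓)  110-0(✓)  110-1(✓)  1100-(✓)  1101-(✓)  111-0(✓)  1110-(✓)
size-2^2 implicants → --000(✓)  --001(✓)  --101(✓)  -0-01(✓)  -00-1  -000-(✓)  -1-01(✓)  -10-0  -100-(✓)  0--01(✓)  0-0-0  0-00-(✓)  000--  1--00(✓)  1--01(✓)  1-0-1  1-00-(✓)  1-10-(✓)  10--1  10-0-(✓)  11--0  11-0-(✓)  110--
size-2^3 implicants → ---01  --00-  1--0-
Unchecked terms (primes): ---01, --00-, -00-1, -10-0, 0-0-0, 00-10, 000--, 011-1, 1--0-, 1-0-1, 10--1, 11--0, 110--

-00-1, -10-0, 0-0-0, 00-10, 000--, 011-1, 1-0-1, 10--1, 11--0, 110--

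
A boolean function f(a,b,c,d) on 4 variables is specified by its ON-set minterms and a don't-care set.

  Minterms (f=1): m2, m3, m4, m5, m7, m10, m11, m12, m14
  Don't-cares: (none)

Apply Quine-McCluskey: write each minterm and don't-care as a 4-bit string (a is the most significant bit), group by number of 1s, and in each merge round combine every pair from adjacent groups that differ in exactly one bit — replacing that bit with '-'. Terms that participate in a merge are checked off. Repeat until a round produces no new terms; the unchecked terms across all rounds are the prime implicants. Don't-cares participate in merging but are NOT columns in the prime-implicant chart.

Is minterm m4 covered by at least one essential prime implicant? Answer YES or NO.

size-2^0 implicants → 0010(✓)  0011(✓)  0100(✓)  0101(✓)  0111(✓)  1010(✓)  1011(✓)  1100(✓)  1110(✓)
size-2^1 implicants → -010(✓)  -011(✓)  -100  0-11  001-(✓)  01-1  010-  1-10  101-(✓)  11-0
size-2^2 implicants → -01-
Unchecked terms (primes): -01-, -100, 0-11, 01-1, 010-, 1-10, 11-0
Minterm coverage:
  m2 ⊆ -01- [E]
  m3 ⊆ -01-,0-11
  m4 ⊆ -100,010-
  m5 ⊆ 01-1,010-
  m7 ⊆ 0-11,01-1
  m10 ⊆ -01-,1-10
  m11 ⊆ -01- [E]
  m12 ⊆ -100,11-0
  m14 ⊆ 1-10,11-0
E = {-01-}

NO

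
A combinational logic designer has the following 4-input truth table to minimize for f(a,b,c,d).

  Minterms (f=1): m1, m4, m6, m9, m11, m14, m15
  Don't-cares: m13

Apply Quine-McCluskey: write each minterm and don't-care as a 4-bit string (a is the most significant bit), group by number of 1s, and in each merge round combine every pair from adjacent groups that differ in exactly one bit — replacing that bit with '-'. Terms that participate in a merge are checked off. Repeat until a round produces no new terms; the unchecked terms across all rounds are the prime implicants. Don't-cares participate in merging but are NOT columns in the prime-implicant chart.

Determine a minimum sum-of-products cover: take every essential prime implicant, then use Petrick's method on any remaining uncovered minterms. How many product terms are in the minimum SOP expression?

4

[col 0] 0001*, 0100*, 0110*, 1001*, 1011*, 1101*, 1110*, 1111*
[col 1] -001, -110, 01-0, 1-01*, 1-11*, 10-1*, 11-1*, 111-
[col 2] 1--1
Prime implicants: -001, -110, 01-0, 1--1, 111-
PI chart (minterm → PIs covering it):
  1 | -001  (sole → essential)
  4 | 01-0  (sole → essential)
  6 | -110,01-0
  9 | -001,1--1
  11 | 1--1  (sole → essential)
  14 | -110,111-
  15 | 1--1,111-
Essential prime implicants: -001, 01-0, 1--1
Petrick residual → -110
Minimum SOP uses 4 PIs: b'c'd + bcd' + a'bd' + ad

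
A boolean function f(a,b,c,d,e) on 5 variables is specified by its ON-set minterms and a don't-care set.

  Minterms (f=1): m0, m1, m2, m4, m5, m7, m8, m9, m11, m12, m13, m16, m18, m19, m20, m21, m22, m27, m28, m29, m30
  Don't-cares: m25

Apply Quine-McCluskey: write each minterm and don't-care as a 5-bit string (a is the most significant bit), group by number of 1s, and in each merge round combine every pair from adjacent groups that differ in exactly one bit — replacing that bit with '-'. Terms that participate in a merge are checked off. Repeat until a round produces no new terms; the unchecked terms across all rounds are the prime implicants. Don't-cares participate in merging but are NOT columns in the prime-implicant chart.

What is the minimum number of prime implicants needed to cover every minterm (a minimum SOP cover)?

size-2^0 implicants → 00000(✓)  00001(✓)  00010(✓)  00100(✓)  00101(✓)  00111(✓)  01000(✓)  01001(✓)  01011(✓)  01100(✓)  01101(✓)  10000(✓)  10010(✓)  10011(✓)  10100(✓)  10101(✓)  10110(✓)  11001(✓)  11011(✓)  11100(✓)  11101(✓)  11110(✓)
size-2^1 implicants → -0000(✓)  -0010(✓)  -0100(✓)  -0101(✓)  -1001(✓)  -1011(✓)  -1100(✓)  -1101(✓)  0-000(✓)  0-001(✓)  0-100(✓)  0-101(✓)  00-00(✓)  00-01(✓)  000-0(✓)  0000-(✓)  001-1  0010-(✓)  01-00(✓)  01-01(✓)  010-1(✓)  0100-(✓)  0110-(✓)  1-011  1-100(✓)  1-101(✓)  1-110(✓)  10-00(✓)  10-10(✓)  100-0(✓)  1001-  101-0(✓)  1010-(✓)  11-01(✓)  110-1(✓)  111-0(✓)  1110-(✓)
size-2^2 implicants → --100(✓)  --101(✓)  -0-00  -00-0  -010-(✓)  -1-01  -10-1  -110-(✓)  0--00(✓)  0--01(✓)  0-00-(✓)  0-10-(✓)  00-0-(✓)  01-0-(✓)  1-1-0  1-10-(✓)  10--0
size-2^3 implicants → --10-  0--0-
Unchecked terms (primes): --10-, -0-00, -00-0, -1-01, -10-1, 0--0-, 001-1, 1-011, 1-1-0, 10--0, 1001-
Minterm coverage:
  m0 ⊆ -0-00,-00-0,0--0-
  m1 ⊆ 0--0- [E]
  m2 ⊆ -00-0 [E]
  m4 ⊆ --10-,-0-00,0--0-
  m5 ⊆ --10-,0--0-,001-1
  m7 ⊆ 001-1 [E]
  m8 ⊆ 0--0- [E]
  m9 ⊆ -1-01,-10-1,0--0-
  m11 ⊆ -10-1 [E]
  m12 ⊆ --10-,0--0-
  m13 ⊆ --10-,-1-01,0--0-
  m16 ⊆ -0-00,-00-0,10--0
  m18 ⊆ -00-0,10--0,1001-
  m19 ⊆ 1-011,1001-
  m20 ⊆ --10-,-0-00,1-1-0,10--0
  m21 ⊆ --10- [E]
  m22 ⊆ 1-1-0,10--0
  m27 ⊆ -10-1,1-011
  m28 ⊆ --10-,1-1-0
  m29 ⊆ --10-,-1-01
  m30 ⊆ 1-1-0 [E]
E = {--10-, -00-0, -10-1, 0--0-, 001-1, 1-1-0}
Petrick residual → 1-011
Cover = cd' + b'c'e' + bc'e + a'd' + a'b'ce + ac'de + ace'  |cover|=7

7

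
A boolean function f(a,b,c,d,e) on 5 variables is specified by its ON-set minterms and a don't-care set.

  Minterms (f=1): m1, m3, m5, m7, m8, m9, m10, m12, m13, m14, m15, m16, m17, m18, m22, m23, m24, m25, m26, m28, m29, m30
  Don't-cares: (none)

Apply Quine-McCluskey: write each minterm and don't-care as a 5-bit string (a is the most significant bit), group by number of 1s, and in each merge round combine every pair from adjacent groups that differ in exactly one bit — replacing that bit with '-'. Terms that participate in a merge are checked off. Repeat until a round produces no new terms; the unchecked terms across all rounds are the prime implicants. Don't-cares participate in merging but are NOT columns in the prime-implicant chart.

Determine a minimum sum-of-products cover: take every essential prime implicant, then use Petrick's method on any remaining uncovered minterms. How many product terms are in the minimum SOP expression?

7

[col 0] 00001*, 00011*, 00101*, 00111*, 01000*, 01001*, 01010*, 01100*, 01101*, 01110*, 01111*, 10000*, 10001*, 10010*, 10110*, 10111*, 11000*, 11001*, 11010*, 11100*, 11101*, 11110*
[col 1] -0001*, -0111, -1000*, -1001*, -1010*, -1100*, -1101*, -1110*, 0-001*, 0-101*, 0-111*, 00-01*, 00-11*, 000-1*, 001-1*, 01-00*, 01-01*, 01-10*, 010-0*, 0100-*, 011-0*, 011-1*, 0110-*, 0111-*, 1-000*, 1-001*, 1-010*, 1-110*, 10-10*, 100-0*, 1000-*, 1011-, 11-00*, 11-01*, 11-10*, 110-0*, 1100-*, 111-0*, 1110-*
[col 2] --001, -1-00*, -1-01*, -1-10*, -10-0*, -100-*, -11-0*, -110-*, 0--01, 0-1-1, 00--1, 01--0*, 01-0-*, 011--, 1--10, 1-0-0, 1-00-, 11--0*, 11-0-*
[col 3] -1--0, -1-0-
Prime implicants: --001, -0111, -1--0, -1-0-, 0--01, 0-1-1, 00--1, 011--, 1--10, 1-0-0, 1-00-, 1011-
PI chart (minterm → PIs covering it):
  1 | --001,0--01,00--1
  3 | 00--1  (sole → essential)
  5 | 0--01,0-1-1,00--1
  7 | -0111,0-1-1,00--1
  8 | -1--0,-1-0-
  9 | --001,-1-0-,0--01
  10 | -1--0  (sole → essential)
  12 | -1--0,-1-0-,011--
  13 | -1-0-,0--01,0-1-1,011--
  14 | -1--0,011--
  15 | 0-1-1,011--
  16 | 1-0-0,1-00-
  17 | --001,1-00-
  18 | 1--10,1-0-0
  22 | 1--10,1011-
  23 | -0111,1011-
  24 | -1--0,-1-0-,1-0-0,1-00-
  25 | --001,-1-0-,1-00-
  26 | -1--0,1--10,1-0-0
  28 | -1--0,-1-0-
  29 | -1-0-  (sole → essential)
  30 | -1--0,1--10
Essential prime implicants: -1--0, -1-0-, 00--1
Petrick residual → --001, 0-1-1, 1-0-0, 1011-
Minimum SOP uses 7 PIs: c'd'e + be' + bd' + a'ce + a'b'e + ac'e' + ab'cd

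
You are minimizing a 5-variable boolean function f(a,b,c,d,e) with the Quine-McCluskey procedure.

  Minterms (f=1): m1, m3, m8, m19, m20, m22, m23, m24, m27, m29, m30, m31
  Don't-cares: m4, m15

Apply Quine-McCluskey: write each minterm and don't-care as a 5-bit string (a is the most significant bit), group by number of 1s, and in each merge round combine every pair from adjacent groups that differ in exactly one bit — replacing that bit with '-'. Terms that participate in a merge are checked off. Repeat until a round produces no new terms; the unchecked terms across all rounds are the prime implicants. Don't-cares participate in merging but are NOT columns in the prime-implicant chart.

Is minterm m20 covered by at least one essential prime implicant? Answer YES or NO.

NO

Round 0: 00001✓ 00011✓ 00100✓ 01000✓ 01111✓ 10011✓ 10100✓ 10110✓ 10111✓ 11000✓ 11011✓ 11101✓ 11110✓ 11111✓
Round 1: -0011 -0100 -1000 -1111 000-1 1-011✓ 1-110✓ 1-111✓ 10-11✓ 101-0 1011-✓ 11-11✓ 111-1 1111-✓
Round 2: 1--11 1-11-
PIs = {-0011, -0100, -1000, -1111, 000-1, 1--11, 1-11-, 101-0, 111-1}
Coverage chart:
  m1: 000-1 ←essential
  m3: -0011,000-1
  m8: -1000 ←essential
  m19: -0011,1--11
  m20: -0100,101-0
  m22: 1-11-,101-0
  m23: 1--11,1-11-
  m24: -1000 ←essential
  m27: 1--11 ←essential
  m29: 111-1 ←essential
  m30: 1-11- ←essential
  m31: -1111,1--11,1-11-,111-1
Essential: -1000, 000-1, 1--11, 1-11-, 111-1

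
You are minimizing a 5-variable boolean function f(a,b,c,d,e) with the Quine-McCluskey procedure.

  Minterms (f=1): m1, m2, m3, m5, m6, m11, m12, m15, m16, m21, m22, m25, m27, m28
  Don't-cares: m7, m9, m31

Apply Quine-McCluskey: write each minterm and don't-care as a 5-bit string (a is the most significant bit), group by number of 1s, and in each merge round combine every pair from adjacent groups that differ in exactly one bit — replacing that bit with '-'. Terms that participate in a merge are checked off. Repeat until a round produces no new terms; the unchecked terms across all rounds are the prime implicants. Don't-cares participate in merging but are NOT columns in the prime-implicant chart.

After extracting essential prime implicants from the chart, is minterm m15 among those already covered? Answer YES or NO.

NO

size-2^0 implicants → 00001(✓)  00010(✓)  00011(✓)  00101(✓)  00110(✓)  00111(✓)  01001(✓)  01011(✓)  01100(✓)  01111(✓)  10000  10101(✓)  10110(✓)  11001(✓)  11011(✓)  11100(✓)  11111(✓)
size-2^1 implicants → -0101  -0110  -1001(✓)  -1011(✓)  -1100  -1111(✓)  0-001(✓)  0-011(✓)  0-111(✓)  00-01(✓)  00-10(✓)  00-11(✓)  000-1(✓)  0001-(✓)  001-1(✓)  0011-(✓)  01-11(✓)  010-1(✓)  11-11(✓)  110-1(✓)
size-2^2 implicants → -1-11  -10-1  0--11  0-0-1  00--1  00-1-
Unchecked terms (primes): -0101, -0110, -1-11, -10-1, -1100, 0--11, 0-0-1, 00--1, 00-1-, 10000
Minterm coverage:
  m1 ⊆ 0-0-1,00--1
  m2 ⊆ 00-1- [E]
  m3 ⊆ 0--11,0-0-1,00--1,00-1-
  m5 ⊆ -0101,00--1
  m6 ⊆ -0110,00-1-
  m11 ⊆ -1-11,-10-1,0--11,0-0-1
  m12 ⊆ -1100 [E]
  m15 ⊆ -1-11,0--11
  m16 ⊆ 10000 [E]
  m21 ⊆ -0101 [E]
  m22 ⊆ -0110 [E]
  m25 ⊆ -10-1 [E]
  m27 ⊆ -1-11,-10-1
  m28 ⊆ -1100 [E]
E = {-0101, -0110, -10-1, -1100, 00-1-, 10000}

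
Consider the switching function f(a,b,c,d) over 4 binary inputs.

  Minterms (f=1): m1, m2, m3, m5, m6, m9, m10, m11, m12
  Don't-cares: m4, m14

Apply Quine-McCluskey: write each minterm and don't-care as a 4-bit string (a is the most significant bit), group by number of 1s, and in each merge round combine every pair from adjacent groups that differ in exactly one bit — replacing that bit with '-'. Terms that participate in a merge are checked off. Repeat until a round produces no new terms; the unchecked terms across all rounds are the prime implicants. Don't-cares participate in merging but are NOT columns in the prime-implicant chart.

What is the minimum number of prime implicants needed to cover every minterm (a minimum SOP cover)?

[col 0] 0001*, 0010*, 0011*, 0100*, 0101*, 0110*, 1001*, 1010*, 1011*, 1100*, 1110*
[col 1] -001*, -010*, -011*, -100*, -110*, 0-01, 0-10*, 00-1*, 001-*, 01-0*, 010-, 1-10*, 10-1*, 101-*, 11-0*
[col 2] --10, -0-1, -01-, -1-0
Prime implicants: --10, -0-1, -01-, -1-0, 0-01, 010-
PI chart (minterm → PIs covering it):
  1 | -0-1,0-01
  2 | --10,-01-
  3 | -0-1,-01-
  5 | 0-01,010-
  6 | --10,-1-0
  9 | -0-1  (sole → essential)
  10 | --10,-01-
  11 | -0-1,-01-
  12 | -1-0  (sole → essential)
Essential prime implicants: -0-1, -1-0
Petrick residual → --10, 0-01
Minimum SOP uses 4 PIs: cd' + b'd + bd' + a'c'd

4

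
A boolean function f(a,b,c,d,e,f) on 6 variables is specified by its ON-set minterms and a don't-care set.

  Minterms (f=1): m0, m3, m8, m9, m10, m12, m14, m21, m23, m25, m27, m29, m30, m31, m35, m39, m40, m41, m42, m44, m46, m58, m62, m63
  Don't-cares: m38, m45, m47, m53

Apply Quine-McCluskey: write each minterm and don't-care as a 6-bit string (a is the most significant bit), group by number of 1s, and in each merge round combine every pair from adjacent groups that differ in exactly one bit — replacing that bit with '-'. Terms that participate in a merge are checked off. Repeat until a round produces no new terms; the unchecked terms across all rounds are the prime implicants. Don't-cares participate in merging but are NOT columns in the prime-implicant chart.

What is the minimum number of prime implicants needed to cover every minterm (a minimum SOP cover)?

9

[col 0] 000000*, 000011*, 001000*, 001001*, 001010*, 001100*, 001110*, 010101*, 010111*, 011001*, 011011*, 011101*, 011110*, 011111*, 100011*, 100110*, 100111*, 101000*, 101001*, 101010*, 101100*, 101101*, 101110*, 101111*, 110101*, 111010*, 111110*, 111111*
[col 1] -00011, -01000*, -01001*, -01010*, -01100*, -01110*, -10101, -11110*, -11111*, 0-1001, 0-1110*, 00-000, 001-00*, 001-10*, 0010-0*, 00100-*, 0011-0*, 01-101*, 01-111*, 0101-1*, 011-01*, 011-11*, 0110-1*, 0111-1*, 01111-*, 1-1010*, 1-1110*, 1-1111*, 10-110*, 10-111*, 100-11, 10011-*, 101-00*, 101-01*, 101-10*, 1010-0*, 10100-*, 1011-0*, 1011-1*, 10110-*, 10111-*, 111-10*, 11111-*
[col 2] --1110, -01-00*, -01-10*, -010-0*, -0100-, -011-0*, -1111-, 001--0*, 01-1-1, 011--1, 1-1-10, 1-111-, 10-11-, 101--0*, 101-0-, 1011--
[col 3] -01--0
Prime implicants: --1110, -00011, -01--0, -0100-, -10101, -1111-, 0-1001, 00-000, 01-1-1, 011--1, 1-1-10, 1-111-, 10-11-, 100-11, 101-0-, 1011--
PI chart (minterm → PIs covering it):
  0 | 00-000  (sole → essential)
  3 | -00011  (sole → essential)
  8 | -01--0,-0100-,00-000
  9 | -0100-,0-1001
  10 | -01--0  (sole → essential)
  12 | -01--0  (sole → essential)
  14 | --1110,-01--0
  21 | -10101,01-1-1
  23 | 01-1-1  (sole → essential)
  25 | 0-1001,011--1
  27 | 011--1  (sole → essential)
  29 | 01-1-1,011--1
  30 | --1110,-1111-
  31 | -1111-,01-1-1,011--1
  35 | -00011,100-11
  39 | 10-11-,100-11
  40 | -01--0,-0100-,101-0-
  41 | -0100-,101-0-
  42 | -01--0,1-1-10
  44 | -01--0,101-0-,1011--
  46 | --1110,-01--0,1-1-10,1-111-,10-11-,1011--
  58 | 1-1-10  (sole → essential)
  62 | --1110,-1111-,1-1-10,1-111-
  63 | -1111-,1-111-
Essential prime implicants: -00011, -01--0, 00-000, 01-1-1, 011--1, 1-1-10
Petrick residual → -0100-, -1111-, 10-11-
Minimum SOP uses 9 PIs: b'c'd'ef + b'cf' + b'cd'e' + bcde + a'b'd'e'f' + a'bdf + a'bcf + acef' + ab'de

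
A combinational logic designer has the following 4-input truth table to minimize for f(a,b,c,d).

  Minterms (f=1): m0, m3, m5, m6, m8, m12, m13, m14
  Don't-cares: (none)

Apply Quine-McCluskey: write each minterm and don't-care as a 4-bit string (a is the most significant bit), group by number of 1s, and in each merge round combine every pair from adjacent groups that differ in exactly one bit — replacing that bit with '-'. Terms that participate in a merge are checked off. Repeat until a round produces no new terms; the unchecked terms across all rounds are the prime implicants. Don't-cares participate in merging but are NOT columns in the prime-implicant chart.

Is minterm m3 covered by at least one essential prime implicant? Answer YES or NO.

size-2^0 implicants → 0000(✓)  0011  0101(✓)  0110(✓)  1000(✓)  1100(✓)  1101(✓)  1110(✓)
size-2^1 implicants → -000  -101  -110  1-00  11-0  110-
Unchecked terms (primes): -000, -101, -110, 0011, 1-00, 11-0, 110-
Minterm coverage:
  m0 ⊆ -000 [E]
  m3 ⊆ 0011 [E]
  m5 ⊆ -101 [E]
  m6 ⊆ -110 [E]
  m8 ⊆ -000,1-00
  m12 ⊆ 1-00,11-0,110-
  m13 ⊆ -101,110-
  m14 ⊆ -110,11-0
E = {-000, -101, -110, 0011}

YES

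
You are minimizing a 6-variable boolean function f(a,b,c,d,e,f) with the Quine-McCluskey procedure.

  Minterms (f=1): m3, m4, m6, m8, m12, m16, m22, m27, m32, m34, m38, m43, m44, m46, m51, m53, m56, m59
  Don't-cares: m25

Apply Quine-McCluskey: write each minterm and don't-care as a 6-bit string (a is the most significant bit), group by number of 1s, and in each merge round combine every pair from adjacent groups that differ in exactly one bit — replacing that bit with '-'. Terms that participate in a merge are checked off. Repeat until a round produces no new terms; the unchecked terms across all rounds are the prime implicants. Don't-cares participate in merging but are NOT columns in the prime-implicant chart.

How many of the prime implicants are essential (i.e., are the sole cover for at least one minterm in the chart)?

9

size-2^0 implicants → 000011  000100(✓)  000110(✓)  001000(✓)  001100(✓)  010000  010110(✓)  011001(✓)  011011(✓)  100000(✓)  100010(✓)  100110(✓)  101011(✓)  101100(✓)  101110(✓)  110011(✓)  110101  111000  111011(✓)
size-2^1 implicants → -00110  -01100  -11011  0-0110  00-100  0001-0  001-00  0110-1  1-1011  10-110  100-10  1000-0  1011-0  11-011
Unchecked terms (primes): -00110, -01100, -11011, 0-0110, 00-100, 000011, 0001-0, 001-00, 010000, 0110-1, 1-1011, 10-110, 100-10, 1000-0, 1011-0, 11-011, 110101, 111000
Minterm coverage:
  m3 ⊆ 000011 [E]
  m4 ⊆ 00-100,0001-0
  m6 ⊆ -00110,0-0110,0001-0
  m8 ⊆ 001-00 [E]
  m12 ⊆ -01100,00-100,001-00
  m16 ⊆ 010000 [E]
  m22 ⊆ 0-0110 [E]
  m27 ⊆ -11011,0110-1
  m32 ⊆ 1000-0 [E]
  m34 ⊆ 100-10,1000-0
  m38 ⊆ -00110,10-110,100-10
  m43 ⊆ 1-1011 [E]
  m44 ⊆ -01100,1011-0
  m46 ⊆ 10-110,1011-0
  m51 ⊆ 11-011 [E]
  m53 ⊆ 110101 [E]
  m56 ⊆ 111000 [E]
  m59 ⊆ -11011,1-1011,11-011
E = {0-0110, 000011, 001-00, 010000, 1-1011, 1000-0, 11-011, 110101, 111000}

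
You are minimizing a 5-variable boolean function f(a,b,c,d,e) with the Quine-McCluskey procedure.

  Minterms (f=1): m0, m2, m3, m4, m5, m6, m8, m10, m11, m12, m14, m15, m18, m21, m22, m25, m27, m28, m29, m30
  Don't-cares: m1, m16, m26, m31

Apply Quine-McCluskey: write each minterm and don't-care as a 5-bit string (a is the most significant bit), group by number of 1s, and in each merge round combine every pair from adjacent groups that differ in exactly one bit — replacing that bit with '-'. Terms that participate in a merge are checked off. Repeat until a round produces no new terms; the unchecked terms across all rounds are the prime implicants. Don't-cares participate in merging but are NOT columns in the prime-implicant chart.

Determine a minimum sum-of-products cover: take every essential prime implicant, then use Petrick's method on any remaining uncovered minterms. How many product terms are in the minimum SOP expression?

7

Round 0: 00000✓ 00001✓ 00010✓ 00011✓ 00100✓ 00101✓ 00110✓ 01000✓ 01010✓ 01011✓ 01100✓ 01110✓ 01111✓ 10000✓ 10010✓ 10101✓ 10110✓ 11001✓ 11010✓ 11011✓ 11100✓ 11101✓ 11110✓ 11111✓
Round 1: -0000✓ -0010✓ -0101 -0110✓ -1010✓ -1011✓ -1100✓ -1110✓ -1111✓ 0-000✓ 0-010✓ 0-011✓ 0-100✓ 0-110✓ 00-00✓ 00-01✓ 00-10✓ 000-0✓ 000-1✓ 0000-✓ 0001-✓ 001-0✓ 0010-✓ 01-00✓ 01-10✓ 01-11✓ 010-0✓ 0101-✓ 011-0✓ 0111-✓ 1-010✓ 1-101 1-110✓ 10-10✓ 100-0✓ 11-01✓ 11-10✓ 11-11✓ 110-1✓ 1101-✓ 111-0✓ 111-1✓ 1110-✓ 1111-✓
Round 2: --010✓ --110✓ -0-10✓ -00-0 -1-10✓ -1-11✓ -101-✓ -11-0 -111-✓ 0--00✓ 0--10✓ 0-0-0✓ 0-01- 0-1-0✓ 00--0✓ 00-0- 000-- 01--0✓ 01-1-✓ 1--10✓ 11--1 11-1-✓ 111--
Round 3: ---10 -1-1- 0---0
PIs = {---10, -00-0, -0101, -1-1-, -11-0, 0---0, 0-01-, 00-0-, 000--, 1-101, 11--1, 111--}
Coverage chart:
  m0: -00-0,0---0,00-0-,000--
  m2: ---10,-00-0,0---0,0-01-,000--
  m3: 0-01-,000--
  m4: 0---0,00-0-
  m5: -0101,00-0-
  m6: ---10,0---0
  m8: 0---0 ←essential
  m10: ---10,-1-1-,0---0,0-01-
  m11: -1-1-,0-01-
  m12: -11-0,0---0
  m14: ---10,-1-1-,-11-0,0---0
  m15: -1-1- ←essential
  m18: ---10,-00-0
  m21: -0101,1-101
  m22: ---10 ←essential
  m25: 11--1 ←essential
  m27: -1-1-,11--1
  m28: -11-0,111--
  m29: 1-101,11--1,111--
  m30: ---10,-1-1-,-11-0,111--
Essential: ---10, -1-1-, 0---0, 11--1
Petrick residual → -0101, -11-0, 0-01-
Min cover (7 terms): de' + b'cd'e + bd + bce' + a'e' + a'c'd + abe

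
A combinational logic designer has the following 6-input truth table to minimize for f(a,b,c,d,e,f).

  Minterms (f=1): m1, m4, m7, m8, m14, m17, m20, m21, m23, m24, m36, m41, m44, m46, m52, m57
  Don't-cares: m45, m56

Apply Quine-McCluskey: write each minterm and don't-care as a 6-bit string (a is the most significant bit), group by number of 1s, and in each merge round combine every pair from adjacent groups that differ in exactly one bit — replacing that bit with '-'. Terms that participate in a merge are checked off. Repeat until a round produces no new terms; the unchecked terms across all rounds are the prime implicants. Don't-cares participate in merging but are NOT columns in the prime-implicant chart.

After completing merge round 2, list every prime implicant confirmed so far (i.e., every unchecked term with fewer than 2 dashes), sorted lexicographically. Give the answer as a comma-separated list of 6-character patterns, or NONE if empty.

[col 0] 000001*, 000100*, 000111*, 001000*, 001110*, 010001*, 010100*, 010101*, 010111*, 011000*, 100100*, 101001*, 101100*, 101101*, 101110*, 110100*, 111000*, 111001*
[col 1] -00100*, -01110, -10100*, -11000, 0-0001, 0-0100*, 0-0111, 0-1000, 010-01, 0101-1, 01010-, 1-0100*, 1-1001, 10-100, 101-01, 1011-0, 10110-, 11100-
[col 2] --0100
Prime implicants: --0100, -01110, -11000, 0-0001, 0-0111, 0-1000, 010-01, 0101-1, 01010-, 1-1001, 10-100, 101-01, 1011-0, 10110-, 11100-

-01110, -11000, 0-0001, 0-0111, 0-1000, 010-01, 0101-1, 01010-, 1-1001, 10-100, 101-01, 1011-0, 10110-, 11100-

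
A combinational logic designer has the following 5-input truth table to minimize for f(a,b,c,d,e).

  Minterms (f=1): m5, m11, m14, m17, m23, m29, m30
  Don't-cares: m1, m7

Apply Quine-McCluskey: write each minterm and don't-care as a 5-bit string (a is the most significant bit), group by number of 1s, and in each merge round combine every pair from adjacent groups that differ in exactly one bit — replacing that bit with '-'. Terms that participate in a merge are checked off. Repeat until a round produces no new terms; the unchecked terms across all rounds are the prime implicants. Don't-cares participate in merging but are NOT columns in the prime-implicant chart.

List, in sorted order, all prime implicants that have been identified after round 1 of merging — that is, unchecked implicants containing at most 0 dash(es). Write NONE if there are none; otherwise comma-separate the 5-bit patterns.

Round 0: 00001✓ 00101✓ 00111✓ 01011 01110✓ 10001✓ 10111✓ 11101 11110✓
Round 1: -0001 -0111 -1110 00-01 001-1
PIs = {-0001, -0111, -1110, 00-01, 001-1, 01011, 11101}

01011, 11101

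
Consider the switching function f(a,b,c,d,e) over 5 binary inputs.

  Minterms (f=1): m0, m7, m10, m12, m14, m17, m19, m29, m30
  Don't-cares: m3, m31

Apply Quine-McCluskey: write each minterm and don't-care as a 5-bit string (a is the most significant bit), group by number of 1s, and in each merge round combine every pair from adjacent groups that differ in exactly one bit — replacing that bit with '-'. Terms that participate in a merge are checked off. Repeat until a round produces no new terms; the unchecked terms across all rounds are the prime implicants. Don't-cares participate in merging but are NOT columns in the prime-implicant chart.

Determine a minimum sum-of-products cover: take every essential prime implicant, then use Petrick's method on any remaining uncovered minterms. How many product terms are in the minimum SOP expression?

[col 0] 00000, 00011*, 00111*, 01010*, 01100*, 01110*, 10001*, 10011*, 11101*, 11110*, 11111*
[col 1] -0011, -1110, 00-11, 01-10, 011-0, 100-1, 111-1, 1111-
Prime implicants: -0011, -1110, 00-11, 00000, 01-10, 011-0, 100-1, 111-1, 1111-
PI chart (minterm → PIs covering it):
  0 | 00000  (sole → essential)
  7 | 00-11  (sole → essential)
  10 | 01-10  (sole → essential)
  12 | 011-0  (sole → essential)
  14 | -1110,01-10,011-0
  17 | 100-1  (sole → essential)
  19 | -0011,100-1
  29 | 111-1  (sole → essential)
  30 | -1110,1111-
Essential prime implicants: 00-11, 00000, 01-10, 011-0, 100-1, 111-1
Petrick residual → -1110
Minimum SOP uses 7 PIs: bcde' + a'b'de + a'b'c'd'e' + a'bde' + a'bce' + ab'c'e + abce

7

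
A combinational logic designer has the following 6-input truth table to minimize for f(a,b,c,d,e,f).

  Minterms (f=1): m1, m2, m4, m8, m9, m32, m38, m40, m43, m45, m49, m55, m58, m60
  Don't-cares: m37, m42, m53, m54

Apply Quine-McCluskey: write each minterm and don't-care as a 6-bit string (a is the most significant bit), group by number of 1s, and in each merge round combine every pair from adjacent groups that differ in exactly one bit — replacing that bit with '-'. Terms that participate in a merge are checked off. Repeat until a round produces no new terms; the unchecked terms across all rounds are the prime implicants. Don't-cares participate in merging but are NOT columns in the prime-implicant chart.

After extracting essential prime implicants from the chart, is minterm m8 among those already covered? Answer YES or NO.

[col 0] 000001*, 000010, 000100, 001000*, 001001*, 100000*, 100101*, 100110*, 101000*, 101010*, 101011*, 101101*, 110001*, 110101*, 110110*, 110111*, 111010*, 111100
[col 1] -01000, 00-001, 00100-, 1-0101, 1-0110, 1-1010, 10-000, 10-101, 1010-0, 10101-, 110-01, 1101-1, 11011-
Prime implicants: -01000, 00-001, 000010, 000100, 00100-, 1-0101, 1-0110, 1-1010, 10-000, 10-101, 1010-0, 10101-, 110-01, 1101-1, 11011-, 111100
PI chart (minterm → PIs covering it):
  1 | 00-001  (sole → essential)
  2 | 000010  (sole → essential)
  4 | 000100  (sole → essential)
  8 | -01000,00100-
  9 | 00-001,00100-
  32 | 10-000  (sole → essential)
  38 | 1-0110  (sole → essential)
  40 | -01000,10-000,1010-0
  43 | 10101-  (sole → essential)
  45 | 10-101  (sole → essential)
  49 | 110-01  (sole → essential)
  55 | 1101-1,11011-
  58 | 1-1010  (sole → essential)
  60 | 111100  (sole → essential)
Essential prime implicants: 00-001, 000010, 000100, 1-0110, 1-1010, 10-000, 10-101, 10101-, 110-01, 111100

NO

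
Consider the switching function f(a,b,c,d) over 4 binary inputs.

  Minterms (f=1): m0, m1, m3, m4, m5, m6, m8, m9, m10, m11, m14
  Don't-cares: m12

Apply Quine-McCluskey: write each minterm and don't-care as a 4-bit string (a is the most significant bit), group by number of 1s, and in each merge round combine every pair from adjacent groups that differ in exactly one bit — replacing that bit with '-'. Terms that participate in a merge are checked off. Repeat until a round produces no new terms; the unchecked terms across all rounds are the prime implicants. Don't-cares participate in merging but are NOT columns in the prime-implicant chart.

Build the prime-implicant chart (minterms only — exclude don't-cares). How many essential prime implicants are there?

3

size-2^0 implicants → 0000(✓)  0001(✓)  0011(✓)  0100(✓)  0101(✓)  0110(✓)  1000(✓)  1001(✓)  1010(✓)  1011(✓)  1100(✓)  1110(✓)
size-2^1 implicants → -000(✓)  -001(✓)  -011(✓)  -100(✓)  -110(✓)  0-00(✓)  0-01(✓)  00-1(✓)  000-(✓)  01-0(✓)  010-(✓)  1-00(✓)  1-10(✓)  10-0(✓)  10-1(✓)  100-(✓)  101-(✓)  11-0(✓)
size-2^2 implicants → --00  -0-1  -00-  -1-0  0-0-  1--0  10--
Unchecked terms (primes): --00, -0-1, -00-, -1-0, 0-0-, 1--0, 10--
Minterm coverage:
  m0 ⊆ --00,-00-,0-0-
  m1 ⊆ -0-1,-00-,0-0-
  m3 ⊆ -0-1 [E]
  m4 ⊆ --00,-1-0,0-0-
  m5 ⊆ 0-0- [E]
  m6 ⊆ -1-0 [E]
  m8 ⊆ --00,-00-,1--0,10--
  m9 ⊆ -0-1,-00-,10--
  m10 ⊆ 1--0,10--
  m11 ⊆ -0-1,10--
  m14 ⊆ -1-0,1--0
E = {-0-1, -1-0, 0-0-}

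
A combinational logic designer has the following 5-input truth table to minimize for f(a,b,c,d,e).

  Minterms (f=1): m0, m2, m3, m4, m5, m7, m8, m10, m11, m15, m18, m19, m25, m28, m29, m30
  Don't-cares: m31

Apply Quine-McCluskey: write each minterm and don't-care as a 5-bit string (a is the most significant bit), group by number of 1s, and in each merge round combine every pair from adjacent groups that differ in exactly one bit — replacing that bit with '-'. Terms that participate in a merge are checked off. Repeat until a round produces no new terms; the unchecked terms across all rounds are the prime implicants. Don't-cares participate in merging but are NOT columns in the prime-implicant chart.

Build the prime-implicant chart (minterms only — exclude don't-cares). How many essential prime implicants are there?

4

size-2^0 implicants → 00000(✓)  00010(✓)  00011(✓)  00100(✓)  00101(✓)  00111(✓)  01000(✓)  01010(✓)  01011(✓)  01111(✓)  10010(✓)  10011(✓)  11001(✓)  11100(✓)  11101(✓)  11110(✓)  11111(✓)
size-2^1 implicants → -0010(✓)  -0011(✓)  -1111  0-000(✓)  0-010(✓)  0-011(✓)  0-111(✓)  00-00  00-11(✓)  000-0(✓)  0001-(✓)  001-1  0010-  01-11(✓)  010-0(✓)  0101-(✓)  1001-(✓)  11-01  111-0(✓)  111-1(✓)  1110-(✓)  1111-(✓)
size-2^2 implicants → -001-  0--11  0-0-0  0-01-  111--
Unchecked terms (primes): -001-, -1111, 0--11, 0-0-0, 0-01-, 00-00, 001-1, 0010-, 11-01, 111--
Minterm coverage:
  m0 ⊆ 0-0-0,00-00
  m2 ⊆ -001-,0-0-0,0-01-
  m3 ⊆ -001-,0--11,0-01-
  m4 ⊆ 00-00,0010-
  m5 ⊆ 001-1,0010-
  m7 ⊆ 0--11,001-1
  m8 ⊆ 0-0-0 [E]
  m10 ⊆ 0-0-0,0-01-
  m11 ⊆ 0--11,0-01-
  m15 ⊆ -1111,0--11
  m18 ⊆ -001- [E]
  m19 ⊆ -001- [E]
  m25 ⊆ 11-01 [E]
  m28 ⊆ 111-- [E]
  m29 ⊆ 11-01,111--
  m30 ⊆ 111-- [E]
E = {-001-, 0-0-0, 11-01, 111--}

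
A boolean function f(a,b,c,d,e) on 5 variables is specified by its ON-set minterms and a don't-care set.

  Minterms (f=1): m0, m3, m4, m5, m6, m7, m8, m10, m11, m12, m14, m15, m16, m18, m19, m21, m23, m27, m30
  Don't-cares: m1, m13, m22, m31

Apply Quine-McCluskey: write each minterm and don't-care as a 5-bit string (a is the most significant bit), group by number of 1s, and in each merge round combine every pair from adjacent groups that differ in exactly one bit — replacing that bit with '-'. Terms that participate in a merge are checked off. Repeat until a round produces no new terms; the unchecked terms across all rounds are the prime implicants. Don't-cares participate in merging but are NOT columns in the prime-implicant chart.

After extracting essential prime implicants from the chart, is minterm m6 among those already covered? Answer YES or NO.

YES

Round 0: 00000✓ 00001✓ 00011✓ 00100✓ 00101✓ 00110✓ 00111✓ 01000✓ 01010✓ 01011✓ 01100✓ 01101✓ 01110✓ 01111✓ 10000✓ 10010✓ 10011✓ 10101✓ 10110✓ 10111✓ 11011✓ 11110✓ 11111✓
Round 1: -0000 -0011✓ -0101✓ -0110✓ -0111✓ -1011✓ -1110✓ -1111✓ 0-000✓ 0-011✓ 0-100✓ 0-101✓ 0-110✓ 0-111✓ 00-00✓ 00-01✓ 00-11✓ 000-1✓ 0000-✓ 001-0✓ 001-1✓ 0010-✓ 0011-✓ 01-00✓ 01-10✓ 01-11✓ 010-0✓ 0101-✓ 011-0✓ 011-1✓ 0110-✓ 0111-✓ 1-011✓ 1-110✓ 1-111✓ 10-10✓ 10-11✓ 100-0 1001-✓ 101-1✓ 1011-✓ 11-11✓ 1111-✓
Round 2: --011✓ --110✓ --111✓ -0-11✓ -01-1 -011-✓ -1-11✓ -111-✓ 0--00 0--11✓ 0-1-0✓ 0-1-1✓ 0-10-✓ 0-11-✓ 00--1 00-0- 001--✓ 01--0 01-1- 011--✓ 1--11✓ 1-11-✓ 10-1-
Round 3: ---11 --11- 0-1--
PIs = {---11, --11-, -0000, -01-1, 0--00, 0-1--, 00--1, 00-0-, 01--0, 01-1-, 10-1-, 100-0}
Coverage chart:
  m0: -0000,0--00,00-0-
  m3: ---11,00--1
  m4: 0--00,0-1--,00-0-
  m5: -01-1,0-1--,00--1,00-0-
  m6: --11-,0-1--
  m7: ---11,--11-,-01-1,0-1--,00--1
  m8: 0--00,01--0
  m10: 01--0,01-1-
  m11: ---11,01-1-
  m12: 0--00,0-1--,01--0
  m14: --11-,0-1--,01--0,01-1-
  m15: ---11,--11-,0-1--,01-1-
  m16: -0000,100-0
  m18: 10-1-,100-0
  m19: ---11,10-1-
  m21: -01-1 ←essential
  m23: ---11,--11-,-01-1,10-1-
  m27: ---11 ←essential
  m30: --11- ←essential
Essential: ---11, --11-, -01-1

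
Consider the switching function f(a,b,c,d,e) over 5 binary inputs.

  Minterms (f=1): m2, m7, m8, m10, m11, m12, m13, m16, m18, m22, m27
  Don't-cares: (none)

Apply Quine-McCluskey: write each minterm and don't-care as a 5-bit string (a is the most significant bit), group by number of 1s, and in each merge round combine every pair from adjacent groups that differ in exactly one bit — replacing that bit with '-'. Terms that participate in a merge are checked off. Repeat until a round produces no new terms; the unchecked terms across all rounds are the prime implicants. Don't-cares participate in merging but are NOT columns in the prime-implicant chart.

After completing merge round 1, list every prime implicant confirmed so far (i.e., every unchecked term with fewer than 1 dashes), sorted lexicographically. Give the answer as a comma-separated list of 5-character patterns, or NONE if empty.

00111

size-2^0 implicants → 00010(✓)  00111  01000(✓)  01010(✓)  01011(✓)  01100(✓)  01101(✓)  10000(✓)  10010(✓)  10110(✓)  11011(✓)
size-2^1 implicants → -0010  -1011  0-010  01-00  010-0  0101-  0110-  10-10  100-0
Unchecked terms (primes): -0010, -1011, 0-010, 00111, 01-00, 010-0, 0101-, 0110-, 10-10, 100-0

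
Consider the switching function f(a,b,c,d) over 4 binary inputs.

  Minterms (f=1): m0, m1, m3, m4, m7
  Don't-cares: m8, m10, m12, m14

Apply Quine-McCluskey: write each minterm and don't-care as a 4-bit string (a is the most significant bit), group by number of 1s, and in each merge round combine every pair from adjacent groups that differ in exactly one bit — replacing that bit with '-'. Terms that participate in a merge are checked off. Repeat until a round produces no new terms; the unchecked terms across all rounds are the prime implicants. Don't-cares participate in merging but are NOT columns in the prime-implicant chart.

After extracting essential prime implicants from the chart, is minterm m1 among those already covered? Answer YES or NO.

NO

[col 0] 0000*, 0001*, 0011*, 0100*, 0111*, 1000*, 1010*, 1100*, 1110*
[col 1] -000*, -100*, 0-00*, 0-11, 00-1, 000-, 1-00*, 1-10*, 10-0*, 11-0*
[col 2] --00, 1--0
Prime implicants: --00, 0-11, 00-1, 000-, 1--0
PI chart (minterm → PIs covering it):
  0 | --00,000-
  1 | 00-1,000-
  3 | 0-11,00-1
  4 | --00  (sole → essential)
  7 | 0-11  (sole → essential)
Essential prime implicants: --00, 0-11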